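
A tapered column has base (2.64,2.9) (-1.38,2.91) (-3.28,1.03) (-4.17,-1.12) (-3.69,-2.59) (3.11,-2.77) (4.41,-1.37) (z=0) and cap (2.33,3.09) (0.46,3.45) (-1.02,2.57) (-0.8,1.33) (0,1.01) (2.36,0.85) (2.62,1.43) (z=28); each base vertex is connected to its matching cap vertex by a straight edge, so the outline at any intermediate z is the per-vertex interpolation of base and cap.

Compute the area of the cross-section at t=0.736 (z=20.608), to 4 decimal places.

Area at t=0.736: 13.1208

Cross-section at t=0.736: each vertex is (1-t)·p0[i] + t·p1[i].
  v1: (1-0.736)·(2.64,2.9) + 0.736·(2.33,3.09) = (2.4118,3.0398)
  v2: (1-0.736)·(-1.38,2.91) + 0.736·(0.46,3.45) = (-0.0258,3.3074)
  v3: (1-0.736)·(-3.28,1.03) + 0.736·(-1.02,2.57) = (-1.6166,2.1634)
  v4: (1-0.736)·(-4.17,-1.12) + 0.736·(-0.8,1.33) = (-1.6897,0.6832)
  v5: (1-0.736)·(-3.69,-2.59) + 0.736·(0,1.01) = (-0.9742,0.0596)
  v6: (1-0.736)·(3.11,-2.77) + 0.736·(2.36,0.85) = (2.5580,-0.1057)
  v7: (1-0.736)·(4.41,-1.37) + 0.736·(2.62,1.43) = (3.0926,0.6908)
Shoelace sum Σ(x_i·y_{i+1} − x_{i+1}·y_i):
  i=1: 2.4118·3.3074 − -0.0258·3.0398 = +8.0553 (running +8.0553)
  i=2: -0.0258·2.1634 − -1.6166·3.3074 = +5.2912 (running +13.3465)
  i=3: -1.6166·0.6832 − -1.6897·2.1634 = +2.5510 (running +15.8976)
  i=4: -1.6897·0.0596 − -0.9742·0.6832 = +0.5648 (running +16.4624)
  i=5: -0.9742·-0.1057 − 2.5580·0.0596 = -0.0495 (running +16.4129)
  i=6: 2.5580·0.6908 − 3.0926·-0.1057 = +2.0939 (running +18.5068)
  i=7: 3.0926·3.0398 − 2.4118·0.6908 = +7.7348 (running +26.2416)
Area = |Σ|/2 = |26.2416|/2 = 13.1208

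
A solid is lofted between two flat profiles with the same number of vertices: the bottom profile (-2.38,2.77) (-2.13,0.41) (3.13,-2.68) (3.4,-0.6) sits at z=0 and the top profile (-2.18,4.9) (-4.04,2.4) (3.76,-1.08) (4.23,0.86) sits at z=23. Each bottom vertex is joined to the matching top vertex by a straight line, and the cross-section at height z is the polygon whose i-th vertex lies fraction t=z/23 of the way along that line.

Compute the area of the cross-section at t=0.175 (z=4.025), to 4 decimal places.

Area at t=0.175: 13.5750

Cross-section at t=0.175: each vertex is (1-t)·p0[i] + t·p1[i].
  v1: (1-0.175)·(-2.38,2.77) + 0.175·(-2.18,4.9) = (-2.3450,3.1427)
  v2: (1-0.175)·(-2.13,0.41) + 0.175·(-4.04,2.4) = (-2.4642,0.7582)
  v3: (1-0.175)·(3.13,-2.68) + 0.175·(3.76,-1.08) = (3.2402,-2.4000)
  v4: (1-0.175)·(3.4,-0.6) + 0.175·(4.23,0.86) = (3.5452,-0.3445)
Shoelace sum Σ(x_i·y_{i+1} − x_{i+1}·y_i):
  i=1: -2.3450·0.7582 − -2.4642·3.1427 = +5.9664 (running +5.9664)
  i=2: -2.4642·-2.4000 − 3.2402·0.7582 = +3.4573 (running +9.4237)
  i=3: 3.2402·-0.3445 − 3.5452·-2.4000 = +7.3923 (running +16.8160)
  i=4: 3.5452·3.1427 − -2.3450·-0.3445 = +10.3340 (running +27.1500)
Area = |Σ|/2 = |27.1500|/2 = 13.5750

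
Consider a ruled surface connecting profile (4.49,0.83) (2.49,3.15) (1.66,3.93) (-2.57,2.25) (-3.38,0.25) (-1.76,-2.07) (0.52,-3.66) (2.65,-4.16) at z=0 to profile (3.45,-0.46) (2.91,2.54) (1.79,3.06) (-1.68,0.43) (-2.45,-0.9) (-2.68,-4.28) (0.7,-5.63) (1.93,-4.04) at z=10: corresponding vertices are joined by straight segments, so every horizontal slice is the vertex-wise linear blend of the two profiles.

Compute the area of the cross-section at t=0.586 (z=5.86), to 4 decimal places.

Cross-section at t=0.586: each vertex is (1-t)·p0[i] + t·p1[i].
  v1: (1-0.586)·(4.49,0.83) + 0.586·(3.45,-0.46) = (3.8806,0.0741)
  v2: (1-0.586)·(2.49,3.15) + 0.586·(2.91,2.54) = (2.7361,2.7925)
  v3: (1-0.586)·(1.66,3.93) + 0.586·(1.79,3.06) = (1.7362,3.4202)
  v4: (1-0.586)·(-2.57,2.25) + 0.586·(-1.68,0.43) = (-2.0485,1.1835)
  v5: (1-0.586)·(-3.38,0.25) + 0.586·(-2.45,-0.9) = (-2.8350,-0.4239)
  v6: (1-0.586)·(-1.76,-2.07) + 0.586·(-2.68,-4.28) = (-2.2991,-3.3651)
  v7: (1-0.586)·(0.52,-3.66) + 0.586·(0.7,-5.63) = (0.6255,-4.8144)
  v8: (1-0.586)·(2.65,-4.16) + 0.586·(1.93,-4.04) = (2.2281,-4.0897)
Shoelace sum Σ(x_i·y_{i+1} − x_{i+1}·y_i):
  i=1: 3.8806·2.7925 − 2.7361·0.0741 = +10.6340 (running +10.6340)
  i=2: 2.7361·3.4202 − 1.7362·2.7925 = +4.5097 (running +15.1437)
  i=3: 1.7362·1.1835 − -2.0485·3.4202 = +9.0608 (running +24.2045)
  i=4: -2.0485·-0.4239 − -2.8350·1.1835 = +4.2235 (running +28.4280)
  i=5: -2.8350·-3.3651 − -2.2991·-0.4239 = +8.5654 (running +36.9934)
  i=6: -2.2991·-4.8144 − 0.6255·-3.3651 = +13.1737 (running +50.1671)
  i=7: 0.6255·-4.0897 − 2.2281·-4.8144 = +8.1689 (running +58.3360)
  i=8: 2.2281·0.0741 − 3.8806·-4.0897 = +16.0353 (running +74.3713)
Area = |Σ|/2 = |74.3713|/2 = 37.1857

Area at t=0.586: 37.1857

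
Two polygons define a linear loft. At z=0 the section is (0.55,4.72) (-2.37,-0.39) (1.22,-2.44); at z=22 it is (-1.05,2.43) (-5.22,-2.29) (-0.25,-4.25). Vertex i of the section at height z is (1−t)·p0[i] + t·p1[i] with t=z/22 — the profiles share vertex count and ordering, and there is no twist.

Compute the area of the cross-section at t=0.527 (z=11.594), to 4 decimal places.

Cross-section at t=0.527: each vertex is (1-t)·p0[i] + t·p1[i].
  v1: (1-0.527)·(0.55,4.72) + 0.527·(-1.05,2.43) = (-0.2932,3.5132)
  v2: (1-0.527)·(-2.37,-0.39) + 0.527·(-5.22,-2.29) = (-3.8720,-1.3913)
  v3: (1-0.527)·(1.22,-2.44) + 0.527·(-0.25,-4.25) = (0.4453,-3.3939)
Shoelace sum Σ(x_i·y_{i+1} − x_{i+1}·y_i):
  i=1: -0.2932·-1.3913 − -3.8720·3.5132 = +14.0107 (running +14.0107)
  i=2: -3.8720·-3.3939 − 0.4453·-1.3913 = +13.7605 (running +27.7712)
  i=3: 0.4453·3.5132 − -0.2932·-3.3939 = +0.5694 (running +28.3406)
Area = |Σ|/2 = |28.3406|/2 = 14.1703

Area at t=0.527: 14.1703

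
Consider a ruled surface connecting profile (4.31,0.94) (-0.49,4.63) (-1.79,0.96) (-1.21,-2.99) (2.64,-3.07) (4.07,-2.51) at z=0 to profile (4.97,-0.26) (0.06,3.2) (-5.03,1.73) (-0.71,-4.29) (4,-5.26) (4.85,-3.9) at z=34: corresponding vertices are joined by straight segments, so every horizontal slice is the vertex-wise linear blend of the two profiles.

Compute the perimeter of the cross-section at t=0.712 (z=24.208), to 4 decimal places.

Cross-section at t=0.712: each vertex is (1-t)·p0[i] + t·p1[i].
  v1: (1-0.712)·(4.31,0.94) + 0.712·(4.97,-0.26) = (4.7799,0.0856)
  v2: (1-0.712)·(-0.49,4.63) + 0.712·(0.06,3.2) = (-0.0984,3.6118)
  v3: (1-0.712)·(-1.79,0.96) + 0.712·(-5.03,1.73) = (-4.0969,1.5082)
  v4: (1-0.712)·(-1.21,-2.99) + 0.712·(-0.71,-4.29) = (-0.8540,-3.9156)
  v5: (1-0.712)·(2.64,-3.07) + 0.712·(4,-5.26) = (3.6083,-4.6293)
  v6: (1-0.712)·(4.07,-2.51) + 0.712·(4.85,-3.9) = (4.6254,-3.4997)
Perimeter = Σ |v_{i+1} − v_i|:
  edge 1→2: √(-4.8783² + 3.5262²) = 6.0193 (running 6.0193)
  edge 2→3: √(-3.9985² + -2.1036²) = 4.5181 (running 10.5374)
  edge 3→4: √(3.2429² + -5.4238²) = 6.3194 (running 16.8568)
  edge 4→5: √(4.4623² + -0.7137²) = 4.5190 (running 21.3758)
  edge 5→6: √(1.0170² + 1.1296²) = 1.5200 (running 22.8958)
  edge 6→1: √(0.1546² + 3.5853²) = 3.5886 (running 26.4844)
Perimeter = 26.4844

Perimeter at t=0.712: 26.4844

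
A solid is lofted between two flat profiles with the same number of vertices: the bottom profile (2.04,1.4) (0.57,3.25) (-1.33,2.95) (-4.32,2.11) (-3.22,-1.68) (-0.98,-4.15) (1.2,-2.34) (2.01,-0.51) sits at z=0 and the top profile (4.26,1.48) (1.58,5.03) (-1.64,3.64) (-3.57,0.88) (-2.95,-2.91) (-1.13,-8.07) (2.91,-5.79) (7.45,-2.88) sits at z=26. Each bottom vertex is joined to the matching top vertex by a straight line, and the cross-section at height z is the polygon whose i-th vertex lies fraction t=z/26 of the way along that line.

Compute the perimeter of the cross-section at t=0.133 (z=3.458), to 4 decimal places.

Perimeter at t=0.133: 23.0207

Cross-section at t=0.133: each vertex is (1-t)·p0[i] + t·p1[i].
  v1: (1-0.133)·(2.04,1.4) + 0.133·(4.26,1.48) = (2.3353,1.4106)
  v2: (1-0.133)·(0.57,3.25) + 0.133·(1.58,5.03) = (0.7043,3.4867)
  v3: (1-0.133)·(-1.33,2.95) + 0.133·(-1.64,3.64) = (-1.3712,3.0418)
  v4: (1-0.133)·(-4.32,2.11) + 0.133·(-3.57,0.88) = (-4.2203,1.9464)
  v5: (1-0.133)·(-3.22,-1.68) + 0.133·(-2.95,-2.91) = (-3.1841,-1.8436)
  v6: (1-0.133)·(-0.98,-4.15) + 0.133·(-1.13,-8.07) = (-1.0000,-4.6714)
  v7: (1-0.133)·(1.2,-2.34) + 0.133·(2.91,-5.79) = (1.4274,-2.7988)
  v8: (1-0.133)·(2.01,-0.51) + 0.133·(7.45,-2.88) = (2.7335,-0.8252)
Perimeter = Σ |v_{i+1} − v_i|:
  edge 1→2: √(-1.6309² + 2.0761²) = 2.6401 (running 2.6401)
  edge 2→3: √(-2.0756² + -0.4450²) = 2.1227 (running 4.7628)
  edge 3→4: √(-2.8490² + -1.0954²) = 3.0523 (running 7.8152)
  edge 4→5: √(1.0362² + -3.7900²) = 3.9291 (running 11.7442)
  edge 5→6: √(2.1841² + -2.8278²) = 3.5731 (running 15.3173)
  edge 6→7: √(2.4274² + 1.8725²) = 3.0657 (running 18.3830)
  edge 7→8: √(1.3061² + 1.9736²) = 2.3667 (running 20.7497)
  edge 8→1: √(-0.3983² + 2.2359²) = 2.2710 (running 23.0207)
Perimeter = 23.0207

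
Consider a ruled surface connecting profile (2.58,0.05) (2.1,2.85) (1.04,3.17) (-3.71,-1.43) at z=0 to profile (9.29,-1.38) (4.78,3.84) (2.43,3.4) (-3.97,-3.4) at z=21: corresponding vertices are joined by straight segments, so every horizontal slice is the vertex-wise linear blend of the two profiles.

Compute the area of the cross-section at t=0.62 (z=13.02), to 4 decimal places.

Cross-section at t=0.62: each vertex is (1-t)·p0[i] + t·p1[i].
  v1: (1-0.62)·(2.58,0.05) + 0.62·(9.29,-1.38) = (6.7402,-0.8366)
  v2: (1-0.62)·(2.1,2.85) + 0.62·(4.78,3.84) = (3.7616,3.4638)
  v3: (1-0.62)·(1.04,3.17) + 0.62·(2.43,3.4) = (1.9018,3.3126)
  v4: (1-0.62)·(-3.71,-1.43) + 0.62·(-3.97,-3.4) = (-3.8712,-2.6514)
Shoelace sum Σ(x_i·y_{i+1} − x_{i+1}·y_i):
  i=1: 6.7402·3.4638 − 3.7616·-0.8366 = +26.4937 (running +26.4937)
  i=2: 3.7616·3.3126 − 1.9018·3.4638 = +5.8732 (running +32.3669)
  i=3: 1.9018·-2.6514 − -3.8712·3.3126 = +7.7813 (running +40.1482)
  i=4: -3.8712·-0.8366 − 6.7402·-2.6514 = +21.1096 (running +61.2578)
Area = |Σ|/2 = |61.2578|/2 = 30.6289

Area at t=0.62: 30.6289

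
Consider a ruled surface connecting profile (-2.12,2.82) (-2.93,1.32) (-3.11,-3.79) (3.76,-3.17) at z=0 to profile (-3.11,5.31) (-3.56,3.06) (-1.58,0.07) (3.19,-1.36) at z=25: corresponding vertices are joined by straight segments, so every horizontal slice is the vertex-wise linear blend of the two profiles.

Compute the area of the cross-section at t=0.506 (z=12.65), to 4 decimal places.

Area at t=0.506: 19.2464

Cross-section at t=0.506: each vertex is (1-t)·p0[i] + t·p1[i].
  v1: (1-0.506)·(-2.12,2.82) + 0.506·(-3.11,5.31) = (-2.6209,4.0799)
  v2: (1-0.506)·(-2.93,1.32) + 0.506·(-3.56,3.06) = (-3.2488,2.2004)
  v3: (1-0.506)·(-3.11,-3.79) + 0.506·(-1.58,0.07) = (-2.3358,-1.8368)
  v4: (1-0.506)·(3.76,-3.17) + 0.506·(3.19,-1.36) = (3.4716,-2.2541)
Shoelace sum Σ(x_i·y_{i+1} − x_{i+1}·y_i):
  i=1: -2.6209·2.2004 − -3.2488·4.0799 = +7.4876 (running +7.4876)
  i=2: -3.2488·-1.8368 − -2.3358·2.2004 = +11.1073 (running +18.5949)
  i=3: -2.3358·-2.2541 − 3.4716·-1.8368 = +11.6420 (running +30.2369)
  i=4: 3.4716·4.0799 − -2.6209·-2.2541 = +8.2559 (running +38.4928)
Area = |Σ|/2 = |38.4928|/2 = 19.2464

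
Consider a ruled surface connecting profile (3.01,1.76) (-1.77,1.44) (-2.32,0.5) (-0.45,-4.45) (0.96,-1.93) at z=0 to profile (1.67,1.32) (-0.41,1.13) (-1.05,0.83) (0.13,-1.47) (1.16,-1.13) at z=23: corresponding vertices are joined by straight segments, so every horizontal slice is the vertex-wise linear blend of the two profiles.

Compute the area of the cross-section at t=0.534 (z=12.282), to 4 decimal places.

Area at t=0.534: 9.5132

Cross-section at t=0.534: each vertex is (1-t)·p0[i] + t·p1[i].
  v1: (1-0.534)·(3.01,1.76) + 0.534·(1.67,1.32) = (2.2944,1.5250)
  v2: (1-0.534)·(-1.77,1.44) + 0.534·(-0.41,1.13) = (-1.0438,1.2745)
  v3: (1-0.534)·(-2.32,0.5) + 0.534·(-1.05,0.83) = (-1.6418,0.6762)
  v4: (1-0.534)·(-0.45,-4.45) + 0.534·(0.13,-1.47) = (-0.1403,-2.8587)
  v5: (1-0.534)·(0.96,-1.93) + 0.534·(1.16,-1.13) = (1.0668,-1.5028)
Shoelace sum Σ(x_i·y_{i+1} − x_{i+1}·y_i):
  i=1: 2.2944·1.2745 − -1.0438·1.5250 = +4.5159 (running +4.5159)
  i=2: -1.0438·0.6762 − -1.6418·1.2745 = +1.3866 (running +5.9026)
  i=3: -1.6418·-2.8587 − -0.1403·0.6762 = +4.7883 (running +10.6909)
  i=4: -0.1403·-1.5028 − 1.0668·-2.8587 = +3.2605 (running +13.9513)
  i=5: 1.0668·1.5250 − 2.2944·-1.5028 = +5.0750 (running +19.0263)
Area = |Σ|/2 = |19.0263|/2 = 9.5132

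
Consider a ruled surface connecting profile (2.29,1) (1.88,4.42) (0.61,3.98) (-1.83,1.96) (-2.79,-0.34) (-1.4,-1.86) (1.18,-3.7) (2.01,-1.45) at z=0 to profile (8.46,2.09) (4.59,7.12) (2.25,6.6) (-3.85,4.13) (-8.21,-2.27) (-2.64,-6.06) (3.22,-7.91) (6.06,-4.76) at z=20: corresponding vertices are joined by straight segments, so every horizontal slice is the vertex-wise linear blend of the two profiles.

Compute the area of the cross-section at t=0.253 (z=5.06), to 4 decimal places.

Area at t=0.253: 48.0038

Cross-section at t=0.253: each vertex is (1-t)·p0[i] + t·p1[i].
  v1: (1-0.253)·(2.29,1) + 0.253·(8.46,2.09) = (3.8510,1.2758)
  v2: (1-0.253)·(1.88,4.42) + 0.253·(4.59,7.12) = (2.5656,5.1031)
  v3: (1-0.253)·(0.61,3.98) + 0.253·(2.25,6.6) = (1.0249,4.6429)
  v4: (1-0.253)·(-1.83,1.96) + 0.253·(-3.85,4.13) = (-2.3411,2.5090)
  v5: (1-0.253)·(-2.79,-0.34) + 0.253·(-8.21,-2.27) = (-4.1613,-0.8283)
  v6: (1-0.253)·(-1.4,-1.86) + 0.253·(-2.64,-6.06) = (-1.7137,-2.9226)
  v7: (1-0.253)·(1.18,-3.7) + 0.253·(3.22,-7.91) = (1.6961,-4.7651)
  v8: (1-0.253)·(2.01,-1.45) + 0.253·(6.06,-4.76) = (3.0347,-2.2874)
Shoelace sum Σ(x_i·y_{i+1} − x_{i+1}·y_i):
  i=1: 3.8510·5.1031 − 2.5656·1.2758 = +16.3789 (running +16.3789)
  i=2: 2.5656·4.6429 − 1.0249·5.1031 = +6.6816 (running +23.0605)
  i=3: 1.0249·2.5090 − -2.3411·4.6429 = +13.4407 (running +36.5013)
  i=4: -2.3411·-0.8283 − -4.1613·2.5090 = +12.3797 (running +48.8810)
  i=5: -4.1613·-2.9226 − -1.7137·-0.8283 = +10.7422 (running +59.6232)
  i=6: -1.7137·-4.7651 − 1.6961·-2.9226 = +13.1232 (running +72.7464)
  i=7: 1.6961·-2.2874 − 3.0347·-4.7651 = +10.5807 (running +83.3272)
  i=8: 3.0347·1.2758 − 3.8510·-2.2874 = +12.6804 (running +96.0076)
Area = |Σ|/2 = |96.0076|/2 = 48.0038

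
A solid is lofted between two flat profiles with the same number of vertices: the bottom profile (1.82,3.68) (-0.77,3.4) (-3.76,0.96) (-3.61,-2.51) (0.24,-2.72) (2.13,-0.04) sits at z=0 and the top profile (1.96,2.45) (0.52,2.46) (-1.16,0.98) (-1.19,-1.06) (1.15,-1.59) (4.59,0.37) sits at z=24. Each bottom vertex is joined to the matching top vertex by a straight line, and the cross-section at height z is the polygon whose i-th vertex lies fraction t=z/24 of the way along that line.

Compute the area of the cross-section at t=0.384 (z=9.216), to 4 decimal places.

Cross-section at t=0.384: each vertex is (1-t)·p0[i] + t·p1[i].
  v1: (1-0.384)·(1.82,3.68) + 0.384·(1.96,2.45) = (1.8738,3.2077)
  v2: (1-0.384)·(-0.77,3.4) + 0.384·(0.52,2.46) = (-0.2746,3.0390)
  v3: (1-0.384)·(-3.76,0.96) + 0.384·(-1.16,0.98) = (-2.7616,0.9677)
  v4: (1-0.384)·(-3.61,-2.51) + 0.384·(-1.19,-1.06) = (-2.6807,-1.9532)
  v5: (1-0.384)·(0.24,-2.72) + 0.384·(1.15,-1.59) = (0.5894,-2.2861)
  v6: (1-0.384)·(2.13,-0.04) + 0.384·(4.59,0.37) = (3.0746,0.1174)
Shoelace sum Σ(x_i·y_{i+1} − x_{i+1}·y_i):
  i=1: 1.8738·3.0390 − -0.2746·3.2077 = +6.5754 (running +6.5754)
  i=2: -0.2746·0.9677 − -2.7616·3.0390 = +8.1268 (running +14.7022)
  i=3: -2.7616·-1.9532 − -2.6807·0.9677 = +7.9880 (running +22.6903)
  i=4: -2.6807·-2.2861 − 0.5894·-1.9532 = +7.2796 (running +29.9699)
  i=5: 0.5894·0.1174 − 3.0746·-2.2861 = +7.0981 (running +37.0680)
  i=6: 3.0746·3.2077 − 1.8738·0.1174 = +9.6424 (running +46.7104)
Area = |Σ|/2 = |46.7104|/2 = 23.3552

Area at t=0.384: 23.3552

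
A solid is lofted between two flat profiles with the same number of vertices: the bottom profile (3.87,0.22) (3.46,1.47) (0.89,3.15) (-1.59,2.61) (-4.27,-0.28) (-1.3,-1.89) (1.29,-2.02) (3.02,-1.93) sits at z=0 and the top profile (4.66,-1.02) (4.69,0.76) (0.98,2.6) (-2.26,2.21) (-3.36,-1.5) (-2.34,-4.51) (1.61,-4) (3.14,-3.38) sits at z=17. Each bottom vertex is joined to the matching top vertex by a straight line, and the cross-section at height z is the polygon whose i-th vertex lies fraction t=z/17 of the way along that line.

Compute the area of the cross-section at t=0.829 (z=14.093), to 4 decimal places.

Cross-section at t=0.829: each vertex is (1-t)·p0[i] + t·p1[i].
  v1: (1-0.829)·(3.87,0.22) + 0.829·(4.66,-1.02) = (4.5249,-0.8080)
  v2: (1-0.829)·(3.46,1.47) + 0.829·(4.69,0.76) = (4.4797,0.8814)
  v3: (1-0.829)·(0.89,3.15) + 0.829·(0.98,2.6) = (0.9646,2.6940)
  v4: (1-0.829)·(-1.59,2.61) + 0.829·(-2.26,2.21) = (-2.1454,2.2784)
  v5: (1-0.829)·(-4.27,-0.28) + 0.829·(-3.36,-1.5) = (-3.5156,-1.2914)
  v6: (1-0.829)·(-1.3,-1.89) + 0.829·(-2.34,-4.51) = (-2.1622,-4.0620)
  v7: (1-0.829)·(1.29,-2.02) + 0.829·(1.61,-4) = (1.5553,-3.6614)
  v8: (1-0.829)·(3.02,-1.93) + 0.829·(3.14,-3.38) = (3.1195,-3.1320)
Shoelace sum Σ(x_i·y_{i+1} − x_{i+1}·y_i):
  i=1: 4.5249·0.8814 − 4.4797·-0.8080 = +7.6077 (running +7.6077)
  i=2: 4.4797·2.6940 − 0.9646·0.8814 = +11.2182 (running +18.8259)
  i=3: 0.9646·2.2784 − -2.1454·2.6940 = +7.9777 (running +26.8036)
  i=4: -2.1454·-1.2914 − -3.5156·2.2784 = +10.7805 (running +37.5841)
  i=5: -3.5156·-4.0620 − -2.1622·-1.2914 = +11.4882 (running +49.0723)
  i=6: -2.1622·-3.6614 − 1.5553·-4.0620 = +14.2341 (running +63.3064)
  i=7: 1.5553·-3.1320 − 3.1195·-3.6614 = +6.5505 (running +69.8569)
  i=8: 3.1195·-0.8080 − 4.5249·-3.1320 = +11.6518 (running +81.5087)
Area = |Σ|/2 = |81.5087|/2 = 40.7544

Area at t=0.829: 40.7544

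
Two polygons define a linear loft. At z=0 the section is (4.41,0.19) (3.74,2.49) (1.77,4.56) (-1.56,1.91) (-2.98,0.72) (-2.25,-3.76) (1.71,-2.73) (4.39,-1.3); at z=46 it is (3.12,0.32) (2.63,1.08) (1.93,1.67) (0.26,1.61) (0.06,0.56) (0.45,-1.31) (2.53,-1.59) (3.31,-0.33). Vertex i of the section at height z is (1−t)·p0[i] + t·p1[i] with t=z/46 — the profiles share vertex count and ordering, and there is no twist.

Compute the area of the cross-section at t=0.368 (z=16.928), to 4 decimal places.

Cross-section at t=0.368: each vertex is (1-t)·p0[i] + t·p1[i].
  v1: (1-0.368)·(4.41,0.19) + 0.368·(3.12,0.32) = (3.9353,0.2378)
  v2: (1-0.368)·(3.74,2.49) + 0.368·(2.63,1.08) = (3.3315,1.9711)
  v3: (1-0.368)·(1.77,4.56) + 0.368·(1.93,1.67) = (1.8289,3.4965)
  v4: (1-0.368)·(-1.56,1.91) + 0.368·(0.26,1.61) = (-0.8902,1.7996)
  v5: (1-0.368)·(-2.98,0.72) + 0.368·(0.06,0.56) = (-1.8613,0.6611)
  v6: (1-0.368)·(-2.25,-3.76) + 0.368·(0.45,-1.31) = (-1.2564,-2.8584)
  v7: (1-0.368)·(1.71,-2.73) + 0.368·(2.53,-1.59) = (2.0118,-2.3105)
  v8: (1-0.368)·(4.39,-1.3) + 0.368·(3.31,-0.33) = (3.9926,-0.9430)
Shoelace sum Σ(x_i·y_{i+1} − x_{i+1}·y_i):
  i=1: 3.9353·1.9711 − 3.3315·0.2378 = +6.9645 (running +6.9645)
  i=2: 3.3315·3.4965 − 1.8289·1.9711 = +8.0437 (running +15.0082)
  i=3: 1.8289·1.7996 − -0.8902·3.4965 = +6.4040 (running +21.4122)
  i=4: -0.8902·0.6611 − -1.8613·1.7996 = +2.7610 (running +24.1732)
  i=5: -1.8613·-2.8584 − -1.2564·0.6611 = +6.1509 (running +30.3241)
  i=6: -1.2564·-2.3105 − 2.0118·-2.8584 = +8.6533 (running +38.9774)
  i=7: 2.0118·-0.9430 − 3.9926·-2.3105 = +7.3276 (running +46.3049)
  i=8: 3.9926·0.2378 − 3.9353·-0.9430 = +4.6607 (running +50.9656)
Area = |Σ|/2 = |50.9656|/2 = 25.4828

Area at t=0.368: 25.4828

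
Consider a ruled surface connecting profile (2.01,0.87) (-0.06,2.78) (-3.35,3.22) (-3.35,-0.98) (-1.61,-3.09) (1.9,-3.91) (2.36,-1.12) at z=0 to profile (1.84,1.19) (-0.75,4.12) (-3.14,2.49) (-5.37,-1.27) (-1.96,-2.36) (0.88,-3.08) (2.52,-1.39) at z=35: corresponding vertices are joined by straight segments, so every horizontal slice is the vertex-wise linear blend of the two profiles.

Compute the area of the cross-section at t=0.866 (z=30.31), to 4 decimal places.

Cross-section at t=0.866: each vertex is (1-t)·p0[i] + t·p1[i].
  v1: (1-0.866)·(2.01,0.87) + 0.866·(1.84,1.19) = (1.8628,1.1471)
  v2: (1-0.866)·(-0.06,2.78) + 0.866·(-0.75,4.12) = (-0.6575,3.9404)
  v3: (1-0.866)·(-3.35,3.22) + 0.866·(-3.14,2.49) = (-3.1681,2.5878)
  v4: (1-0.866)·(-3.35,-0.98) + 0.866·(-5.37,-1.27) = (-5.0993,-1.2311)
  v5: (1-0.866)·(-1.61,-3.09) + 0.866·(-1.96,-2.36) = (-1.9131,-2.4578)
  v6: (1-0.866)·(1.9,-3.91) + 0.866·(0.88,-3.08) = (1.0167,-3.1912)
  v7: (1-0.866)·(2.36,-1.12) + 0.866·(2.52,-1.39) = (2.4986,-1.3538)
Shoelace sum Σ(x_i·y_{i+1} − x_{i+1}·y_i):
  i=1: 1.8628·3.9404 − -0.6575·1.1471 = +8.0945 (running +8.0945)
  i=2: -0.6575·2.5878 − -3.1681·3.9404 = +10.7823 (running +18.8767)
  i=3: -3.1681·-1.2311 − -5.0993·2.5878 = +17.0965 (running +35.9733)
  i=4: -5.0993·-2.4578 − -1.9131·-1.2311 = +10.1779 (running +46.1512)
  i=5: -1.9131·-3.1912 − 1.0167·-2.4578 = +8.6039 (running +54.7551)
  i=6: 1.0167·-1.3538 − 2.4986·-3.1912 = +6.5971 (running +61.3522)
  i=7: 2.4986·1.1471 − 1.8628·-1.3538 = +5.3880 (running +66.7402)
Area = |Σ|/2 = |66.7402|/2 = 33.3701

Area at t=0.866: 33.3701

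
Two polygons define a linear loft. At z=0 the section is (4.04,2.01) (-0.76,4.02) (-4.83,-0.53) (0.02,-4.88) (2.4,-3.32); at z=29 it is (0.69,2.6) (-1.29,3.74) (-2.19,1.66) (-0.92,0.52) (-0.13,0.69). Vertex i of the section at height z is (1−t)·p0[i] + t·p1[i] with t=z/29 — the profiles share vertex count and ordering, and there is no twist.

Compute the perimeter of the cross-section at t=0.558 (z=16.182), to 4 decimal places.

Cross-section at t=0.558: each vertex is (1-t)·p0[i] + t·p1[i].
  v1: (1-0.558)·(4.04,2.01) + 0.558·(0.69,2.6) = (2.1707,2.3392)
  v2: (1-0.558)·(-0.76,4.02) + 0.558·(-1.29,3.74) = (-1.0557,3.8638)
  v3: (1-0.558)·(-4.83,-0.53) + 0.558·(-2.19,1.66) = (-3.3569,0.6920)
  v4: (1-0.558)·(0.02,-4.88) + 0.558·(-0.92,0.52) = (-0.5045,-1.8668)
  v5: (1-0.558)·(2.4,-3.32) + 0.558·(-0.13,0.69) = (0.9883,-1.0824)
Perimeter = Σ |v_{i+1} − v_i|:
  edge 1→2: √(-3.2264² + 1.5245²) = 3.5685 (running 3.5685)
  edge 2→3: √(-2.3011² + -3.1717²) = 3.9186 (running 7.4871)
  edge 3→4: √(2.8524² + -2.5588²) = 3.8319 (running 11.3190)
  edge 4→5: √(1.4928² + 0.7844²) = 1.6863 (running 13.0053)
  edge 5→1: √(1.1824² + 3.4216²) = 3.6202 (running 16.6255)
Perimeter = 16.6255

Perimeter at t=0.558: 16.6255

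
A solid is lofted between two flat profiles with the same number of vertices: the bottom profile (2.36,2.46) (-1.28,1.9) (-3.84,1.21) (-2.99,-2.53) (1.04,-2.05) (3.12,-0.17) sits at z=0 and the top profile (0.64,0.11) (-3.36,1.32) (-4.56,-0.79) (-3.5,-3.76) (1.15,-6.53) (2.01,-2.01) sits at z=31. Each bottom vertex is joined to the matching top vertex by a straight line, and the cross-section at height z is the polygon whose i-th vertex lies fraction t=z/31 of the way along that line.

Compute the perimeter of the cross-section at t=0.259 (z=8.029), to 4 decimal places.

Perimeter at t=0.259: 19.8164

Cross-section at t=0.259: each vertex is (1-t)·p0[i] + t·p1[i].
  v1: (1-0.259)·(2.36,2.46) + 0.259·(0.64,0.11) = (1.9145,1.8513)
  v2: (1-0.259)·(-1.28,1.9) + 0.259·(-3.36,1.32) = (-1.8187,1.7498)
  v3: (1-0.259)·(-3.84,1.21) + 0.259·(-4.56,-0.79) = (-4.0265,0.6920)
  v4: (1-0.259)·(-2.99,-2.53) + 0.259·(-3.5,-3.76) = (-3.1221,-2.8486)
  v5: (1-0.259)·(1.04,-2.05) + 0.259·(1.15,-6.53) = (1.0685,-3.2103)
  v6: (1-0.259)·(3.12,-0.17) + 0.259·(2.01,-2.01) = (2.8325,-0.6466)
Perimeter = Σ |v_{i+1} − v_i|:
  edge 1→2: √(-3.7332² + -0.1016²) = 3.7346 (running 3.7346)
  edge 2→3: √(-2.2078² + -1.0578²) = 2.4481 (running 6.1827)
  edge 3→4: √(0.9044² + -3.5406²) = 3.6543 (running 9.8370)
  edge 4→5: √(4.1906² + -0.3618²) = 4.2062 (running 14.0431)
  edge 5→6: √(1.7640² + 2.5638²) = 3.1120 (running 17.1551)
  edge 6→1: √(-0.9180² + 2.4979²) = 2.6613 (running 19.8164)
Perimeter = 19.8164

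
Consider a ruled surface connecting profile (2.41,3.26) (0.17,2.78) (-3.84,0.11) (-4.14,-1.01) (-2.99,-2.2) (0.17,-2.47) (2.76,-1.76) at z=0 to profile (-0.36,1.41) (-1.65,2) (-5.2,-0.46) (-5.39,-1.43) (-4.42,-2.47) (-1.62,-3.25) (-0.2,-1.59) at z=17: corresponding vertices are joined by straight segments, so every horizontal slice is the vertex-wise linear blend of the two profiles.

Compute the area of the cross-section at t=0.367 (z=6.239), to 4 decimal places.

Cross-section at t=0.367: each vertex is (1-t)·p0[i] + t·p1[i].
  v1: (1-0.367)·(2.41,3.26) + 0.367·(-0.36,1.41) = (1.3934,2.5810)
  v2: (1-0.367)·(0.17,2.78) + 0.367·(-1.65,2) = (-0.4979,2.4937)
  v3: (1-0.367)·(-3.84,0.11) + 0.367·(-5.2,-0.46) = (-4.3391,-0.0992)
  v4: (1-0.367)·(-4.14,-1.01) + 0.367·(-5.39,-1.43) = (-4.5987,-1.1641)
  v5: (1-0.367)·(-2.99,-2.2) + 0.367·(-4.42,-2.47) = (-3.5148,-2.2991)
  v6: (1-0.367)·(0.17,-2.47) + 0.367·(-1.62,-3.25) = (-0.4869,-2.7563)
  v7: (1-0.367)·(2.76,-1.76) + 0.367·(-0.2,-1.59) = (1.6737,-1.6976)
Shoelace sum Σ(x_i·y_{i+1} − x_{i+1}·y_i):
  i=1: 1.3934·2.4937 − -0.4979·2.5810 = +4.7600 (running +4.7600)
  i=2: -0.4979·-0.0992 − -4.3391·2.4937 = +10.8700 (running +15.6300)
  i=3: -4.3391·-1.1641 − -4.5987·-0.0992 = +4.5952 (running +20.2252)
  i=4: -4.5987·-2.2991 − -3.5148·-1.1641 = +6.4812 (running +26.7064)
  i=5: -3.5148·-2.7563 − -0.4869·-2.2991 = +8.5682 (running +35.2747)
  i=6: -0.4869·-1.6976 − 1.6737·-2.7563 = +5.4397 (running +40.7144)
  i=7: 1.6737·2.5810 − 1.3934·-1.6976 = +6.6853 (running +47.3997)
Area = |Σ|/2 = |47.3997|/2 = 23.6999

Area at t=0.367: 23.6999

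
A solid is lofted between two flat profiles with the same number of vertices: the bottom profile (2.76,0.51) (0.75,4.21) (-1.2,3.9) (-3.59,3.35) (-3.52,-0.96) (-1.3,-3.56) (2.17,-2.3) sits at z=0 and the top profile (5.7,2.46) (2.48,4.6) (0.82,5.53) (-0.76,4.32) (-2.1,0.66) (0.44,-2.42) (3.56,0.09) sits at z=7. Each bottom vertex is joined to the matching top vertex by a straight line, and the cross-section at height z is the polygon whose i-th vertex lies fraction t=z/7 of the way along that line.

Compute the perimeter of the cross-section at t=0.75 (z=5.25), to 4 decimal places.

Perimeter at t=0.75: 22.4896

Cross-section at t=0.75: each vertex is (1-t)·p0[i] + t·p1[i].
  v1: (1-0.75)·(2.76,0.51) + 0.75·(5.7,2.46) = (4.9650,1.9725)
  v2: (1-0.75)·(0.75,4.21) + 0.75·(2.48,4.6) = (2.0475,4.5025)
  v3: (1-0.75)·(-1.2,3.9) + 0.75·(0.82,5.53) = (0.3150,5.1225)
  v4: (1-0.75)·(-3.59,3.35) + 0.75·(-0.76,4.32) = (-1.4675,4.0775)
  v5: (1-0.75)·(-3.52,-0.96) + 0.75·(-2.1,0.66) = (-2.4550,0.2550)
  v6: (1-0.75)·(-1.3,-3.56) + 0.75·(0.44,-2.42) = (0.0050,-2.7050)
  v7: (1-0.75)·(2.17,-2.3) + 0.75·(3.56,0.09) = (3.2125,-0.5075)
Perimeter = Σ |v_{i+1} − v_i|:
  edge 1→2: √(-2.9175² + 2.5300²) = 3.8617 (running 3.8617)
  edge 2→3: √(-1.7325² + 0.6200²) = 1.8401 (running 5.7018)
  edge 3→4: √(-1.7825² + -1.0450²) = 2.0662 (running 7.7680)
  edge 4→5: √(-0.9875² + -3.8225²) = 3.9480 (running 11.7160)
  edge 5→6: √(2.4600² + -2.9600²) = 3.8488 (running 15.5648)
  edge 6→7: √(3.2075² + 2.1975²) = 3.8881 (running 19.4529)
  edge 7→1: √(1.7525² + 2.4800²) = 3.0367 (running 22.4896)
Perimeter = 22.4896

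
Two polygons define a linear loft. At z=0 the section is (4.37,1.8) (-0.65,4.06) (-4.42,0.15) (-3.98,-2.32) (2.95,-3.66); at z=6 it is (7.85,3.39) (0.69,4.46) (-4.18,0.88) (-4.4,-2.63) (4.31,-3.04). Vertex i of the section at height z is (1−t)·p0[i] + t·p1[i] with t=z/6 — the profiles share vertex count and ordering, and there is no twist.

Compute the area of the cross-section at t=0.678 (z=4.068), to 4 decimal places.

Area at t=0.678: 58.5444

Cross-section at t=0.678: each vertex is (1-t)·p0[i] + t·p1[i].
  v1: (1-0.678)·(4.37,1.8) + 0.678·(7.85,3.39) = (6.7294,2.8780)
  v2: (1-0.678)·(-0.65,4.06) + 0.678·(0.69,4.46) = (0.2585,4.3312)
  v3: (1-0.678)·(-4.42,0.15) + 0.678·(-4.18,0.88) = (-4.2573,0.6449)
  v4: (1-0.678)·(-3.98,-2.32) + 0.678·(-4.4,-2.63) = (-4.2648,-2.5302)
  v5: (1-0.678)·(2.95,-3.66) + 0.678·(4.31,-3.04) = (3.8721,-3.2396)
Shoelace sum Σ(x_i·y_{i+1} − x_{i+1}·y_i):
  i=1: 6.7294·4.3312 − 0.2585·2.8780 = +28.4025 (running +28.4025)
  i=2: 0.2585·0.6449 − -4.2573·4.3312 = +18.6059 (running +47.0084)
  i=3: -4.2573·-2.5302 − -4.2648·0.6449 = +13.5222 (running +60.5306)
  i=4: -4.2648·-3.2396 − 3.8721·-2.5302 = +23.6133 (running +84.1439)
  i=5: 3.8721·2.8780 − 6.7294·-3.2396 = +32.9449 (running +117.0888)
Area = |Σ|/2 = |117.0888|/2 = 58.5444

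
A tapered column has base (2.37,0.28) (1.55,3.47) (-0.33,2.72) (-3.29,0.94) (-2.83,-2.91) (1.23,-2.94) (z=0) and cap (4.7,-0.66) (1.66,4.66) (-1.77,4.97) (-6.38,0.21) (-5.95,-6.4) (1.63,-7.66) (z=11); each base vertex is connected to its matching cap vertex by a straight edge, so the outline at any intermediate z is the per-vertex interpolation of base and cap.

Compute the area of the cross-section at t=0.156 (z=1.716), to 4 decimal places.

Area at t=0.156: 35.1997

Cross-section at t=0.156: each vertex is (1-t)·p0[i] + t·p1[i].
  v1: (1-0.156)·(2.37,0.28) + 0.156·(4.7,-0.66) = (2.7335,0.1334)
  v2: (1-0.156)·(1.55,3.47) + 0.156·(1.66,4.66) = (1.5672,3.6556)
  v3: (1-0.156)·(-0.33,2.72) + 0.156·(-1.77,4.97) = (-0.5546,3.0710)
  v4: (1-0.156)·(-3.29,0.94) + 0.156·(-6.38,0.21) = (-3.7720,0.8261)
  v5: (1-0.156)·(-2.83,-2.91) + 0.156·(-5.95,-6.4) = (-3.3167,-3.4544)
  v6: (1-0.156)·(1.23,-2.94) + 0.156·(1.63,-7.66) = (1.2924,-3.6763)
Shoelace sum Σ(x_i·y_{i+1} − x_{i+1}·y_i):
  i=1: 2.7335·3.6556 − 1.5672·0.1334 = +9.7836 (running +9.7836)
  i=2: 1.5672·3.0710 − -0.5546·3.6556 = +6.8403 (running +16.6239)
  i=3: -0.5546·0.8261 − -3.7720·3.0710 = +11.1257 (running +27.7497)
  i=4: -3.7720·-3.4544 − -3.3167·0.8261 = +15.7703 (running +43.5200)
  i=5: -3.3167·-3.6763 − 1.2924·-3.4544 = +16.6578 (running +60.1778)
  i=6: 1.2924·0.1334 − 2.7335·-3.6763 = +10.2215 (running +70.3993)
Area = |Σ|/2 = |70.3993|/2 = 35.1997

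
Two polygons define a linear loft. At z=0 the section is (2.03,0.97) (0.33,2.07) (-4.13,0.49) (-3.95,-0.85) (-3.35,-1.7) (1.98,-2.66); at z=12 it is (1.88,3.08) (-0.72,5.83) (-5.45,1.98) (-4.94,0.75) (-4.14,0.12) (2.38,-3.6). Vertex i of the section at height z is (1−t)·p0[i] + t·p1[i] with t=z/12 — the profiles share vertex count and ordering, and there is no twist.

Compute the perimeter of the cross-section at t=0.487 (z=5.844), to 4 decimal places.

Cross-section at t=0.487: each vertex is (1-t)·p0[i] + t·p1[i].
  v1: (1-0.487)·(2.03,0.97) + 0.487·(1.88,3.08) = (1.9569,1.9976)
  v2: (1-0.487)·(0.33,2.07) + 0.487·(-0.72,5.83) = (-0.1813,3.9011)
  v3: (1-0.487)·(-4.13,0.49) + 0.487·(-5.45,1.98) = (-4.7728,1.2156)
  v4: (1-0.487)·(-3.95,-0.85) + 0.487·(-4.94,0.75) = (-4.4321,-0.0708)
  v5: (1-0.487)·(-3.35,-1.7) + 0.487·(-4.14,0.12) = (-3.7347,-0.8137)
  v6: (1-0.487)·(1.98,-2.66) + 0.487·(2.38,-3.6) = (2.1748,-3.1178)
Perimeter = Σ |v_{i+1} − v_i|:
  edge 1→2: √(-2.1383² + 1.9035²) = 2.8628 (running 2.8628)
  edge 2→3: √(-4.5915² + -2.6855²) = 5.3192 (running 8.1820)
  edge 3→4: √(0.3407² + -1.2864²) = 1.3308 (running 9.5128)
  edge 4→5: √(0.6974² + -0.7429²) = 1.0189 (running 10.5317)
  edge 5→6: √(5.9095² + -2.3041²) = 6.3428 (running 16.8746)
  edge 6→1: √(-0.2179² + 5.1154²) = 5.1200 (running 21.9945)
Perimeter = 21.9945

Perimeter at t=0.487: 21.9945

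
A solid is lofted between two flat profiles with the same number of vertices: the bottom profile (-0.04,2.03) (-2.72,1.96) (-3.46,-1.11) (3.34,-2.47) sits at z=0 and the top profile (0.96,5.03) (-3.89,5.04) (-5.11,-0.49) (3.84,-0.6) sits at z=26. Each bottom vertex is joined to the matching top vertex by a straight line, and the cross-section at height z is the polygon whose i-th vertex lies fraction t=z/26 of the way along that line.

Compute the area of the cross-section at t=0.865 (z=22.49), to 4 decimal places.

Area at t=0.865: 35.1489

Cross-section at t=0.865: each vertex is (1-t)·p0[i] + t·p1[i].
  v1: (1-0.865)·(-0.04,2.03) + 0.865·(0.96,5.03) = (0.8250,4.6250)
  v2: (1-0.865)·(-2.72,1.96) + 0.865·(-3.89,5.04) = (-3.7321,4.6242)
  v3: (1-0.865)·(-3.46,-1.11) + 0.865·(-5.11,-0.49) = (-4.8873,-0.5737)
  v4: (1-0.865)·(3.34,-2.47) + 0.865·(3.84,-0.6) = (3.7725,-0.8525)
Shoelace sum Σ(x_i·y_{i+1} − x_{i+1}·y_i):
  i=1: 0.8250·4.6242 − -3.7321·4.6250 = +21.0757 (running +21.0757)
  i=2: -3.7321·-0.5737 − -4.8873·4.6242 = +24.7407 (running +45.8164)
  i=3: -4.8873·-0.8525 − 3.7725·-0.5737 = +6.3304 (running +52.1468)
  i=4: 3.7725·4.6250 − 0.8250·-0.8525 = +18.1511 (running +70.2979)
Area = |Σ|/2 = |70.2979|/2 = 35.1489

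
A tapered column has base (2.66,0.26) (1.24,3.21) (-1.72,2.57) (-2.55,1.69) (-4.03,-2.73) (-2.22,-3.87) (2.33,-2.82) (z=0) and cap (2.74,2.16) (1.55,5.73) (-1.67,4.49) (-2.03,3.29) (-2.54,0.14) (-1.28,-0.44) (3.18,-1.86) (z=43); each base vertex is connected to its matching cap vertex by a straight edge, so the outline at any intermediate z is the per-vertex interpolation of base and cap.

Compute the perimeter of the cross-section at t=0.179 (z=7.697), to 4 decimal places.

Cross-section at t=0.179: each vertex is (1-t)·p0[i] + t·p1[i].
  v1: (1-0.179)·(2.66,0.26) + 0.179·(2.74,2.16) = (2.6743,0.6001)
  v2: (1-0.179)·(1.24,3.21) + 0.179·(1.55,5.73) = (1.2955,3.6611)
  v3: (1-0.179)·(-1.72,2.57) + 0.179·(-1.67,4.49) = (-1.7110,2.9137)
  v4: (1-0.179)·(-2.55,1.69) + 0.179·(-2.03,3.29) = (-2.4569,1.9764)
  v5: (1-0.179)·(-4.03,-2.73) + 0.179·(-2.54,0.14) = (-3.7633,-2.2163)
  v6: (1-0.179)·(-2.22,-3.87) + 0.179·(-1.28,-0.44) = (-2.0517,-3.2560)
  v7: (1-0.179)·(2.33,-2.82) + 0.179·(3.18,-1.86) = (2.4821,-2.6482)
Perimeter = Σ |v_{i+1} − v_i|:
  edge 1→2: √(-1.3788² + 3.0610²) = 3.3572 (running 3.3572)
  edge 2→3: √(-3.0065² + -0.7474²) = 3.0980 (running 6.4552)
  edge 3→4: √(-0.7459² + -0.9373²) = 1.1978 (running 7.6531)
  edge 4→5: √(-1.3064² + -4.1927²) = 4.3915 (running 12.0446)
  edge 5→6: √(1.7115² + -1.0398²) = 2.0026 (running 14.0472)
  edge 6→7: √(4.5339² + 0.6079²) = 4.5745 (running 18.6216)
  edge 7→1: √(0.1922² + 3.2483²) = 3.2539 (running 21.8756)
Perimeter = 21.8756

Perimeter at t=0.179: 21.8756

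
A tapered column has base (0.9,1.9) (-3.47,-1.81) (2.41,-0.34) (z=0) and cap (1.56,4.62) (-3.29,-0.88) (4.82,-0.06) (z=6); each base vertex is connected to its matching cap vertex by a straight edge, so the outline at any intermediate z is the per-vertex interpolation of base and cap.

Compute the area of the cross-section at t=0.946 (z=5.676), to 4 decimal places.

Area at t=0.946: 19.5227

Cross-section at t=0.946: each vertex is (1-t)·p0[i] + t·p1[i].
  v1: (1-0.946)·(0.9,1.9) + 0.946·(1.56,4.62) = (1.5244,4.4731)
  v2: (1-0.946)·(-3.47,-1.81) + 0.946·(-3.29,-0.88) = (-3.2997,-0.9302)
  v3: (1-0.946)·(2.41,-0.34) + 0.946·(4.82,-0.06) = (4.6899,-0.0751)
Shoelace sum Σ(x_i·y_{i+1} − x_{i+1}·y_i):
  i=1: 1.5244·-0.9302 − -3.2997·4.4731 = +13.3421 (running +13.3421)
  i=2: -3.2997·-0.0751 − 4.6899·-0.9302 = +4.6105 (running +17.9525)
  i=3: 4.6899·4.4731 − 1.5244·-0.0751 = +21.0928 (running +39.0453)
Area = |Σ|/2 = |39.0453|/2 = 19.5227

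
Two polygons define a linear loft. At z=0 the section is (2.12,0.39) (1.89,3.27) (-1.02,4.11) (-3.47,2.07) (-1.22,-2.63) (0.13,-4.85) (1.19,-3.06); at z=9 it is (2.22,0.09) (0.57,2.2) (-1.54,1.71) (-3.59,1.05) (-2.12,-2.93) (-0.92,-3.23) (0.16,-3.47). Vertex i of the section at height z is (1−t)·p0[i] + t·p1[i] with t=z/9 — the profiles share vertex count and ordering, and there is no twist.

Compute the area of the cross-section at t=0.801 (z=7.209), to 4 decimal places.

Cross-section at t=0.801: each vertex is (1-t)·p0[i] + t·p1[i].
  v1: (1-0.801)·(2.12,0.39) + 0.801·(2.22,0.09) = (2.2001,0.1497)
  v2: (1-0.801)·(1.89,3.27) + 0.801·(0.57,2.2) = (0.8327,2.4129)
  v3: (1-0.801)·(-1.02,4.11) + 0.801·(-1.54,1.71) = (-1.4365,2.1876)
  v4: (1-0.801)·(-3.47,2.07) + 0.801·(-3.59,1.05) = (-3.5661,1.2530)
  v5: (1-0.801)·(-1.22,-2.63) + 0.801·(-2.12,-2.93) = (-1.9409,-2.8703)
  v6: (1-0.801)·(0.13,-4.85) + 0.801·(-0.92,-3.23) = (-0.7111,-3.5524)
  v7: (1-0.801)·(1.19,-3.06) + 0.801·(0.16,-3.47) = (0.3650,-3.3884)
Shoelace sum Σ(x_i·y_{i+1} − x_{i+1}·y_i):
  i=1: 2.2001·2.4129 − 0.8327·0.1497 = +5.1840 (running +5.1840)
  i=2: 0.8327·2.1876 − -1.4365·2.4129 = +5.2878 (running +10.4718)
  i=3: -1.4365·1.2530 − -3.5661·2.1876 = +6.0013 (running +16.4731)
  i=4: -3.5661·-2.8703 − -1.9409·1.2530 = +12.6677 (running +29.1409)
  i=5: -1.9409·-3.5524 − -0.7111·-2.8703 = +4.8539 (running +33.9948)
  i=6: -0.7111·-3.3884 − 0.3650·-3.5524 = +3.7058 (running +37.7006)
  i=7: 0.3650·0.1497 − 2.2001·-3.3884 = +7.5095 (running +45.2101)
Area = |Σ|/2 = |45.2101|/2 = 22.6050

Area at t=0.801: 22.6050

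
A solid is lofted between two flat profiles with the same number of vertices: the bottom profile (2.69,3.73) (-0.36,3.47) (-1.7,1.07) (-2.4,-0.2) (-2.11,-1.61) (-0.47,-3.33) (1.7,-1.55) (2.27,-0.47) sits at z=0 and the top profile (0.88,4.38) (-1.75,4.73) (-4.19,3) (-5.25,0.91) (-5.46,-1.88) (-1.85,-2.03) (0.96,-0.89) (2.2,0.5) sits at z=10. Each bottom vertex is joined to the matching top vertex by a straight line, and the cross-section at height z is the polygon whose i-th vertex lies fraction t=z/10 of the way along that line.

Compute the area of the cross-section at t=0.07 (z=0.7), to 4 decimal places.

Area at t=0.07: 24.7312

Cross-section at t=0.07: each vertex is (1-t)·p0[i] + t·p1[i].
  v1: (1-0.07)·(2.69,3.73) + 0.07·(0.88,4.38) = (2.5633,3.7755)
  v2: (1-0.07)·(-0.36,3.47) + 0.07·(-1.75,4.73) = (-0.4573,3.5582)
  v3: (1-0.07)·(-1.7,1.07) + 0.07·(-4.19,3) = (-1.8743,1.2051)
  v4: (1-0.07)·(-2.4,-0.2) + 0.07·(-5.25,0.91) = (-2.5995,-0.1223)
  v5: (1-0.07)·(-2.11,-1.61) + 0.07·(-5.46,-1.88) = (-2.3445,-1.6289)
  v6: (1-0.07)·(-0.47,-3.33) + 0.07·(-1.85,-2.03) = (-0.5666,-3.2390)
  v7: (1-0.07)·(1.7,-1.55) + 0.07·(0.96,-0.89) = (1.6482,-1.5038)
  v8: (1-0.07)·(2.27,-0.47) + 0.07·(2.2,0.5) = (2.2651,-0.4021)
Shoelace sum Σ(x_i·y_{i+1} − x_{i+1}·y_i):
  i=1: 2.5633·3.5582 − -0.4573·3.7755 = +10.8473 (running +10.8473)
  i=2: -0.4573·1.2051 − -1.8743·3.5582 = +6.1180 (running +16.9653)
  i=3: -1.8743·-0.1223 − -2.5995·1.2051 = +3.3619 (running +20.3272)
  i=4: -2.5995·-1.6289 − -2.3445·-0.1223 = +3.9476 (running +24.2748)
  i=5: -2.3445·-3.2390 − -0.5666·-1.6289 = +6.6709 (running +30.9457)
  i=6: -0.5666·-1.5038 − 1.6482·-3.2390 = +6.1906 (running +37.1363)
  i=7: 1.6482·-0.4021 − 2.2651·-1.5038 = +2.7435 (running +39.8798)
  i=8: 2.2651·3.7755 − 2.5633·-0.4021 = +9.5826 (running +49.4624)
Area = |Σ|/2 = |49.4624|/2 = 24.7312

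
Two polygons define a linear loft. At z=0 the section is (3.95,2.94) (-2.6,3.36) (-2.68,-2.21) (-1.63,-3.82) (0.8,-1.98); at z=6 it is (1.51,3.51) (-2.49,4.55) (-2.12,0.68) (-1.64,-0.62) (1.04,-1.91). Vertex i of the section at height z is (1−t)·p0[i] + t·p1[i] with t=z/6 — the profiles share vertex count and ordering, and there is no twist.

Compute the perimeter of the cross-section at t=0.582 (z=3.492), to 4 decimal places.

Perimeter at t=0.582: 19.3336

Cross-section at t=0.582: each vertex is (1-t)·p0[i] + t·p1[i].
  v1: (1-0.582)·(3.95,2.94) + 0.582·(1.51,3.51) = (2.5299,3.2717)
  v2: (1-0.582)·(-2.6,3.36) + 0.582·(-2.49,4.55) = (-2.5360,4.0526)
  v3: (1-0.582)·(-2.68,-2.21) + 0.582·(-2.12,0.68) = (-2.3541,-0.5280)
  v4: (1-0.582)·(-1.63,-3.82) + 0.582·(-1.64,-0.62) = (-1.6358,-1.9576)
  v5: (1-0.582)·(0.8,-1.98) + 0.582·(1.04,-1.91) = (0.9397,-1.9393)
Perimeter = Σ |v_{i+1} − v_i|:
  edge 1→2: √(-5.0659² + 0.7808²) = 5.1257 (running 5.1257)
  edge 2→3: √(0.1819² + -4.5806²) = 4.5842 (running 9.7099)
  edge 3→4: √(0.7183² + -1.4296²) = 1.5999 (running 11.3098)
  edge 4→5: √(2.5755² + 0.0183²) = 2.5756 (running 13.8854)
  edge 5→1: √(1.5902² + 5.2110²) = 5.4482 (running 19.3336)
Perimeter = 19.3336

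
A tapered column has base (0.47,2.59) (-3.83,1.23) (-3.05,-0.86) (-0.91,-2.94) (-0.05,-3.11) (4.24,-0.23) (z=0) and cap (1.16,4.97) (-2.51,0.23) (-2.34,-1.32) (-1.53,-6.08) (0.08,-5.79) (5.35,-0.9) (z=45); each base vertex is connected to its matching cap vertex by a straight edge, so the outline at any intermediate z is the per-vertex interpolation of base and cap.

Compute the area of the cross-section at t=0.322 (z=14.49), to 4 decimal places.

Area at t=0.322: 33.2323

Cross-section at t=0.322: each vertex is (1-t)·p0[i] + t·p1[i].
  v1: (1-0.322)·(0.47,2.59) + 0.322·(1.16,4.97) = (0.6922,3.3564)
  v2: (1-0.322)·(-3.83,1.23) + 0.322·(-2.51,0.23) = (-3.4050,0.9080)
  v3: (1-0.322)·(-3.05,-0.86) + 0.322·(-2.34,-1.32) = (-2.8214,-1.0081)
  v4: (1-0.322)·(-0.91,-2.94) + 0.322·(-1.53,-6.08) = (-1.1096,-3.9511)
  v5: (1-0.322)·(-0.05,-3.11) + 0.322·(0.08,-5.79) = (-0.0081,-3.9730)
  v6: (1-0.322)·(4.24,-0.23) + 0.322·(5.35,-0.9) = (4.5974,-0.4457)
Shoelace sum Σ(x_i·y_{i+1} − x_{i+1}·y_i):
  i=1: 0.6922·0.9080 − -3.4050·3.3564 = +12.0568 (running +12.0568)
  i=2: -3.4050·-1.0081 − -2.8214·0.9080 = +5.9944 (running +18.0512)
  i=3: -2.8214·-3.9511 − -1.1096·-1.0081 = +10.0288 (running +28.0800)
  i=4: -1.1096·-3.9730 − -0.0081·-3.9511 = +4.3764 (running +32.4564)
  i=5: -0.0081·-0.4457 − 4.5974·-3.9730 = +18.2690 (running +50.7254)
  i=6: 4.5974·3.3564 − 0.6922·-0.4457 = +15.7391 (running +66.4646)
Area = |Σ|/2 = |66.4646|/2 = 33.2323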